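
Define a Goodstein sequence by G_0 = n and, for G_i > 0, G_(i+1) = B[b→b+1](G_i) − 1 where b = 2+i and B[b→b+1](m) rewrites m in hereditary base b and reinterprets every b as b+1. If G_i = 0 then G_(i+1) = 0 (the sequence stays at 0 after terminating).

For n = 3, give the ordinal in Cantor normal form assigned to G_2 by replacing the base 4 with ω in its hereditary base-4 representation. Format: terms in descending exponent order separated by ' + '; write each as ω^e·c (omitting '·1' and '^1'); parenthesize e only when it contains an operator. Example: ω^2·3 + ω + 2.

3

base 2: 3 = 2 + 1; at 3: 3 + 1 = 4; next = 3
base 3: 3 = 3; at 4: 4 = 4; next = 3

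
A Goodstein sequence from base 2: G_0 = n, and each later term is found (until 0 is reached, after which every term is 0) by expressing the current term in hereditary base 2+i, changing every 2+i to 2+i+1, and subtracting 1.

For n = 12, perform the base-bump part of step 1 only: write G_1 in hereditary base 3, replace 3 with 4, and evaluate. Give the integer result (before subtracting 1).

i=0: 12 = 2^(2 + 1) + 2^2 (b=2); 2→3: 3^(3 + 1) + 3^3 = 108; 108−1 = 107
i=1: 107 = 3^(3 + 1) + 2·3^2 + 2·3 + 2 (b=3); 3→4: 4^(4 + 1) + 2·4^2 + 2·4 + 2 = 1066; 1066−1 = 1065

1066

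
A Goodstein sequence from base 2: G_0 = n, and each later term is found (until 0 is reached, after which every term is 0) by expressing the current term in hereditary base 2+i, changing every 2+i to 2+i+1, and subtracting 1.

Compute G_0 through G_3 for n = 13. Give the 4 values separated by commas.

13, 108, 1279, 16092

G_0 = 13. HB_2(13) = 2^(2 + 1) + 2^2 + 1. Bump = 109. G_1 = 108.
G_1 = 108. HB_3(108) = 3^(3 + 1) + 3^3. Bump = 1280. G_2 = 1279.
G_2 = 1279. HB_4(1279) = 4^(4 + 1) + 3·4^3 + 3·4^2 + 3·4 + 3. Bump = 16093. G_3 = 16092.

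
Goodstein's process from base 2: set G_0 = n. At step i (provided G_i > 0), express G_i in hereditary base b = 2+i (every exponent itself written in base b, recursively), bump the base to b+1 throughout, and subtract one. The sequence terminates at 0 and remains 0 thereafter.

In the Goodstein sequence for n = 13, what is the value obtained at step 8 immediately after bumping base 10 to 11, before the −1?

3138428381104

13 —HB2→ 2^(2 + 1) + 2^2 + 1 —bump→ 3^(3 + 1) + 3^3 + 1 = 109 —(−1)→ 108
108 —HB3→ 3^(3 + 1) + 3^3 —bump→ 4^(4 + 1) + 4^4 = 1280 —(−1)→ 1279
1279 —HB4→ 4^(4 + 1) + 3·4^3 + 3·4^2 + 3·4 + 3 —bump→ 5^(5 + 1) + 3·5^3 + 3·5^2 + 3·5 + 3 = 16093 —(−1)→ 16092
16092 —HB5→ 5^(5 + 1) + 3·5^3 + 3·5^2 + 3·5 + 2 —bump→ 6^(6 + 1) + 3·6^3 + 3·6^2 + 3·6 + 2 = 280712 —(−1)→ 280711
280711 —HB6→ 6^(6 + 1) + 3·6^3 + 3·6^2 + 3·6 + 1 —bump→ 7^(7 + 1) + 3·7^3 + 3·7^2 + 3·7 + 1 = 5765999 —(−1)→ 5765998
5765998 —HB7→ 7^(7 + 1) + 3·7^3 + 3·7^2 + 3·7 —bump→ 8^(8 + 1) + 3·8^3 + 3·8^2 + 3·8 = 134219480 —(−1)→ 134219479
134219479 —HB8→ 8^(8 + 1) + 3·8^3 + 3·8^2 + 2·8 + 7 —bump→ 9^(9 + 1) + 3·9^3 + 3·9^2 + 2·9 + 7 = 3486786856 —(−1)→ 3486786855
3486786855 —HB9→ 9^(9 + 1) + 3·9^3 + 3·9^2 + 2·9 + 6 —bump→ 10^(10 + 1) + 3·10^3 + 3·10^2 + 2·10 + 6 = 100000003326 —(−1)→ 100000003325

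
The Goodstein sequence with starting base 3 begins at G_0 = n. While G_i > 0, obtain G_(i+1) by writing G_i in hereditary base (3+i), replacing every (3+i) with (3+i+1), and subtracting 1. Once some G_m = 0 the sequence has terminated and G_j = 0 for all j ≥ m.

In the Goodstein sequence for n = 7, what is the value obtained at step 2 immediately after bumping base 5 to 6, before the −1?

i=0: 7 = 2·3 + 1 (b=3); 3→4: 2·4 + 1 = 9; 9−1 = 8
i=1: 8 = 2·4 (b=4); 4→5: 2·5 = 10; 10−1 = 9
i=2: 9 = 5 + 4 (b=5); 5→6: 6 + 4 = 10; 10−1 = 9

10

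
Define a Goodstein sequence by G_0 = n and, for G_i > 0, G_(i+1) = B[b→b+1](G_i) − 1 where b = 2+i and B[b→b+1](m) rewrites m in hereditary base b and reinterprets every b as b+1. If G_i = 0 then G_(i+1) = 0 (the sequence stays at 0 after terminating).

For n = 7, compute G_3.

3127

[0] 7 ≡ 2^2 + 2 + 1 (base 2). Lift 3: 31. −1: 30.
[1] 30 ≡ 3^3 + 3 (base 3). Lift 4: 260. −1: 259.
[2] 259 ≡ 4^4 + 3 (base 4). Lift 5: 3128. −1: 3127.
[3] 3127 ≡ 5^5 + 2 (base 5). Lift 6: 46658. −1: 46657.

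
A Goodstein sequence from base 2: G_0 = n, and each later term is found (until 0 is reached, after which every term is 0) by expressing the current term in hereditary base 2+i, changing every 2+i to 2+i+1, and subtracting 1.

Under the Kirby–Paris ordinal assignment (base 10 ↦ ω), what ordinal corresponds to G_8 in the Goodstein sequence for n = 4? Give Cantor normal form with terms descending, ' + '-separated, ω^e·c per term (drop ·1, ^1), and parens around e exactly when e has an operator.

4 —HB2→ 2^2 —bump→ 3^3 = 27 —(−1)→ 26
26 —HB3→ 2·3^2 + 2·3 + 2 —bump→ 2·4^2 + 2·4 + 2 = 42 —(−1)→ 41
41 —HB4→ 2·4^2 + 2·4 + 1 —bump→ 2·5^2 + 2·5 + 1 = 61 —(−1)→ 60
60 —HB5→ 2·5^2 + 2·5 —bump→ 2·6^2 + 2·6 = 84 —(−1)→ 83
83 —HB6→ 2·6^2 + 6 + 5 —bump→ 2·7^2 + 7 + 5 = 110 —(−1)→ 109
109 —HB7→ 2·7^2 + 7 + 4 —bump→ 2·8^2 + 8 + 4 = 140 —(−1)→ 139
139 —HB8→ 2·8^2 + 8 + 3 —bump→ 2·9^2 + 9 + 3 = 174 —(−1)→ 173
173 —HB9→ 2·9^2 + 9 + 2 —bump→ 2·10^2 + 10 + 2 = 212 —(−1)→ 211
211 —HB10→ 2·10^2 + 10 + 1 —bump→ 2·11^2 + 11 + 1 = 254 —(−1)→ 253

ω^2·2 + ω + 1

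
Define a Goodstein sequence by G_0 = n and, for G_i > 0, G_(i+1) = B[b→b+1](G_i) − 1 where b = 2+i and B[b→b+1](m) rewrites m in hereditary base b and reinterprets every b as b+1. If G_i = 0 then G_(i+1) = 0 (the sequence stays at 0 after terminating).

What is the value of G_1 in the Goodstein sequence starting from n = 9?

base 2: 9 = 2^(2 + 1) + 1; at 3: 3^(3 + 1) + 1 = 82; next = 81
base 3: 81 = 3^(3 + 1); at 4: 4^(4 + 1) = 1024; next = 1023

81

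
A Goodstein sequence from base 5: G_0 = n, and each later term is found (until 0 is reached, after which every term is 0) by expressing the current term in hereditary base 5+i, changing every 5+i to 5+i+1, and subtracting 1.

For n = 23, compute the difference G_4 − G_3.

3

G_0 = 23. HB_5(23) = 4·5 + 3. Bump = 27. G_1 = 26.
G_1 = 26. HB_6(26) = 4·6 + 2. Bump = 30. G_2 = 29.
G_2 = 29. HB_7(29) = 4·7 + 1. Bump = 33. G_3 = 32.
G_3 = 32. HB_8(32) = 4·8. Bump = 36. G_4 = 35.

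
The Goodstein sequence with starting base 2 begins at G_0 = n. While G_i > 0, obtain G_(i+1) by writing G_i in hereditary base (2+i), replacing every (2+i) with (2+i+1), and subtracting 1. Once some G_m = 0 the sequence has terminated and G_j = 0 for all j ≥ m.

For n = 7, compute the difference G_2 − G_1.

G_0=7  [base 2] 2^2 + 2 + 1  →[2↦3]→  3^3 + 3 + 1 = 31  −1 ⇒ G_1=30
G_1=30  [base 3] 3^3 + 3  →[3↦4]→  4^4 + 4 = 260  −1 ⇒ G_2=259

229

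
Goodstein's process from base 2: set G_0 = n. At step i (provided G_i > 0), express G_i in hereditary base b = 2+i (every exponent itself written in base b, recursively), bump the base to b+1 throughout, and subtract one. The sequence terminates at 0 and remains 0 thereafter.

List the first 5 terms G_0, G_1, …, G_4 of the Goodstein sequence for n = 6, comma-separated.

6, 29, 257, 3125, 46655

i=0: 6 = 2^2 + 2 (b=2); 2→3: 3^3 + 3 = 30; 30−1 = 29
i=1: 29 = 3^3 + 2 (b=3); 3→4: 4^4 + 2 = 258; 258−1 = 257
i=2: 257 = 4^4 + 1 (b=4); 4→5: 5^5 + 1 = 3126; 3126−1 = 3125
i=3: 3125 = 5^5 (b=5); 5→6: 6^6 = 46656; 46656−1 = 46655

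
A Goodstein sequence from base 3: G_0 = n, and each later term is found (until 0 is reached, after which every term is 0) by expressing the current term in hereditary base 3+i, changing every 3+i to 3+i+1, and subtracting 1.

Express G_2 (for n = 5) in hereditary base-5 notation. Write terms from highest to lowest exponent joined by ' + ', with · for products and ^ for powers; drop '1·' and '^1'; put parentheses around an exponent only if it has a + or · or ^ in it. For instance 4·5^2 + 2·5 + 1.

5

(0) 5|_3 = 3 + 2 ↦ 4 + 2|_4 = 6 ⇒ 5
(1) 5|_4 = 4 + 1 ↦ 5 + 1|_5 = 6 ⇒ 5
(2) 5|_5 = 5 ↦ 6|_6 = 6 ⇒ 5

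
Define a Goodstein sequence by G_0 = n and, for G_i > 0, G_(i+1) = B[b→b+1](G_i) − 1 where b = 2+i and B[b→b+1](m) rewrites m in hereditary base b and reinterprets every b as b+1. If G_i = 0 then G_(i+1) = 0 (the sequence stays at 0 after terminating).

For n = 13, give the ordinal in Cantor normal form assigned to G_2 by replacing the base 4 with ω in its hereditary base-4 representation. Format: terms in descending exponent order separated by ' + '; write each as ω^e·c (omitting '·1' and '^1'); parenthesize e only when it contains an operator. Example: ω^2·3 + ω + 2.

ω^(ω + 1) + ω^3·3 + ω^2·3 + ω·3 + 3

13 —HB2→ 2^(2 + 1) + 2^2 + 1 —bump→ 3^(3 + 1) + 3^3 + 1 = 109 —(−1)→ 108
108 —HB3→ 3^(3 + 1) + 3^3 —bump→ 4^(4 + 1) + 4^4 = 1280 —(−1)→ 1279
1279 —HB4→ 4^(4 + 1) + 3·4^3 + 3·4^2 + 3·4 + 3 —bump→ 5^(5 + 1) + 3·5^3 + 3·5^2 + 3·5 + 3 = 16093 —(−1)→ 16092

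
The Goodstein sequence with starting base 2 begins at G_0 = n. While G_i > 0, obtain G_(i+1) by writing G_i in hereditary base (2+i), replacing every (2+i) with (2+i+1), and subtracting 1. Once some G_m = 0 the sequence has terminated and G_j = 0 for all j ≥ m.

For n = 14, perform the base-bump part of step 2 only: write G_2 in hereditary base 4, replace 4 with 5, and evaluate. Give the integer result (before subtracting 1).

18751

base 2: 14 = 2^(2 + 1) + 2^2 + 2; at 3: 3^(3 + 1) + 3^3 + 3 = 111; next = 110
base 3: 110 = 3^(3 + 1) + 3^3 + 2; at 4: 4^(4 + 1) + 4^4 + 2 = 1282; next = 1281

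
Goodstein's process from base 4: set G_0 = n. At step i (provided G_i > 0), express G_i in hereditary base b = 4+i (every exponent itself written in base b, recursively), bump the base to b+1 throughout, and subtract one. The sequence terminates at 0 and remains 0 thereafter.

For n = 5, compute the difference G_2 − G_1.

0

G_0=5  [base 4] 4 + 1  →[4↦5]→  5 + 1 = 6  −1 ⇒ G_1=5
G_1=5  [base 5] 5  →[5↦6]→  6 = 6  −1 ⇒ G_2=5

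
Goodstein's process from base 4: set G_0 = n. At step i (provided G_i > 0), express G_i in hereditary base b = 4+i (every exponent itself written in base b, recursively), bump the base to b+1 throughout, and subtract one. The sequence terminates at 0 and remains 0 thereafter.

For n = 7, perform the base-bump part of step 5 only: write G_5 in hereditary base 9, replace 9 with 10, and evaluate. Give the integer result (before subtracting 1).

6

i=0: 7 = 4 + 3 (b=4); 4→5: 5 + 3 = 8; 8−1 = 7
i=1: 7 = 5 + 2 (b=5); 5→6: 6 + 2 = 8; 8−1 = 7
i=2: 7 = 6 + 1 (b=6); 6→7: 7 + 1 = 8; 8−1 = 7
i=3: 7 = 7 (b=7); 7→8: 8 = 8; 8−1 = 7
i=4: 7 = 7 (b=8); 8→9: 7 = 7; 7−1 = 6
i=5: 6 = 6 (b=9); 9→10: 6 = 6; 6−1 = 5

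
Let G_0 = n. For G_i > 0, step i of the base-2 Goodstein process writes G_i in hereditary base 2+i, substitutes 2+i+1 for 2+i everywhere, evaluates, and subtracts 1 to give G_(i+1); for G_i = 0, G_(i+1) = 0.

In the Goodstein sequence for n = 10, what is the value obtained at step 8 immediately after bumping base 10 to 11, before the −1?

1426559238831

i=0: 10 = 2^(2 + 1) + 2 (b=2); 2→3: 3^(3 + 1) + 3 = 84; 84−1 = 83
i=1: 83 = 3^(3 + 1) + 2 (b=3); 3→4: 4^(4 + 1) + 2 = 1026; 1026−1 = 1025
i=2: 1025 = 4^(4 + 1) + 1 (b=4); 4→5: 5^(5 + 1) + 1 = 15626; 15626−1 = 15625
i=3: 15625 = 5^(5 + 1) (b=5); 5→6: 6^(6 + 1) = 279936; 279936−1 = 279935
i=4: 279935 = 5·6^6 + 5·6^5 + 5·6^4 + 5·6^3 + 5·6^2 + 5·6 + 5 (b=6); 6→7: 5·7^7 + 5·7^5 + 5·7^4 + 5·7^3 + 5·7^2 + 5·7 + 5 = 4215755; 4215755−1 = 4215754
i=5: 4215754 = 5·7^7 + 5·7^5 + 5·7^4 + 5·7^3 + 5·7^2 + 5·7 + 4 (b=7); 7→8: 5·8^8 + 5·8^5 + 5·8^4 + 5·8^3 + 5·8^2 + 5·8 + 4 = 84073324; 84073324−1 = 84073323
i=6: 84073323 = 5·8^8 + 5·8^5 + 5·8^4 + 5·8^3 + 5·8^2 + 5·8 + 3 (b=8); 8→9: 5·9^9 + 5·9^5 + 5·9^4 + 5·9^3 + 5·9^2 + 5·9 + 3 = 1937434593; 1937434593−1 = 1937434592
i=7: 1937434592 = 5·9^9 + 5·9^5 + 5·9^4 + 5·9^3 + 5·9^2 + 5·9 + 2 (b=9); 9→10: 5·10^10 + 5·10^5 + 5·10^4 + 5·10^3 + 5·10^2 + 5·10 + 2 = 50000555552; 50000555552−1 = 50000555551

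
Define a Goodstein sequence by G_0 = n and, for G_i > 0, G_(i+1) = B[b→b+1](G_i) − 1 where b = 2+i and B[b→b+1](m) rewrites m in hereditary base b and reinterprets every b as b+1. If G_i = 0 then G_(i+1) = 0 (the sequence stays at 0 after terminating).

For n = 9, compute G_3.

9842

(0) 9|_2 = 2^(2 + 1) + 1 ↦ 3^(3 + 1) + 1|_3 = 82 ⇒ 81
(1) 81|_3 = 3^(3 + 1) ↦ 4^(4 + 1)|_4 = 1024 ⇒ 1023
(2) 1023|_4 = 3·4^4 + 3·4^3 + 3·4^2 + 3·4 + 3 ↦ 3·5^5 + 3·5^3 + 3·5^2 + 3·5 + 3|_5 = 9843 ⇒ 9842
(3) 9842|_5 = 3·5^5 + 3·5^3 + 3·5^2 + 3·5 + 2 ↦ 3·6^6 + 3·6^3 + 3·6^2 + 3·6 + 2|_6 = 140744 ⇒ 140743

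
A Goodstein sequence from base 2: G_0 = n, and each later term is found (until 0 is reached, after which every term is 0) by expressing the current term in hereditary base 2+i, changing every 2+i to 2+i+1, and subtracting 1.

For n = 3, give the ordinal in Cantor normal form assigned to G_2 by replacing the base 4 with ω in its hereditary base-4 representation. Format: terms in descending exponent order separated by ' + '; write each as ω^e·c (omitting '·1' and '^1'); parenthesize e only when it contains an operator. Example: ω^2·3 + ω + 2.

3

(0) 3|_2 = 2 + 1 ↦ 3 + 1|_3 = 4 ⇒ 3
(1) 3|_3 = 3 ↦ 4|_4 = 4 ⇒ 3
(2) 3|_4 = 3 ↦ 3|_5 = 3 ⇒ 2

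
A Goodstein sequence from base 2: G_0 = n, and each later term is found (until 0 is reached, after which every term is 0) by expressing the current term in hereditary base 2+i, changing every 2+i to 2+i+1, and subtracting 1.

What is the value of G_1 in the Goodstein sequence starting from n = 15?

111

[0] 15 ≡ 2^(2 + 1) + 2^2 + 2 + 1 (base 2). Lift 3: 112. −1: 111.
[1] 111 ≡ 3^(3 + 1) + 3^3 + 3 (base 3). Lift 4: 1284. −1: 1283.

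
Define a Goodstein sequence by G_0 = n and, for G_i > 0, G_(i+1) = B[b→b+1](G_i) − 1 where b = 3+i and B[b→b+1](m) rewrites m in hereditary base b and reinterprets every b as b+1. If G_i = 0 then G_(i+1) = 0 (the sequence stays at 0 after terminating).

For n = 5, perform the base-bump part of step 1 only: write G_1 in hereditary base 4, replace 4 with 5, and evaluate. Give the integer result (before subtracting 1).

6

base 3: 5 = 3 + 2; at 4: 4 + 2 = 6; next = 5
base 4: 5 = 4 + 1; at 5: 5 + 1 = 6; next = 5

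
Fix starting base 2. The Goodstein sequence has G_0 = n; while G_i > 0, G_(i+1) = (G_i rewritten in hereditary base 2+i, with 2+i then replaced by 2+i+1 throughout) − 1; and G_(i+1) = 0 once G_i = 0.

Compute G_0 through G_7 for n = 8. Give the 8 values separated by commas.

8, 80, 553, 6310, 93395, 1647195, 33554571, 774841151

[0] 8 ≡ 2^(2 + 1) (base 2). Lift 3: 81. −1: 80.
[1] 80 ≡ 2·3^3 + 2·3^2 + 2·3 + 2 (base 3). Lift 4: 554. −1: 553.
[2] 553 ≡ 2·4^4 + 2·4^2 + 2·4 + 1 (base 4). Lift 5: 6311. −1: 6310.
[3] 6310 ≡ 2·5^5 + 2·5^2 + 2·5 (base 5). Lift 6: 93396. −1: 93395.
[4] 93395 ≡ 2·6^6 + 2·6^2 + 6 + 5 (base 6). Lift 7: 1647196. −1: 1647195.
[5] 1647195 ≡ 2·7^7 + 2·7^2 + 7 + 4 (base 7). Lift 8: 33554572. −1: 33554571.
[6] 33554571 ≡ 2·8^8 + 2·8^2 + 8 + 3 (base 8). Lift 9: 774841152. −1: 774841151.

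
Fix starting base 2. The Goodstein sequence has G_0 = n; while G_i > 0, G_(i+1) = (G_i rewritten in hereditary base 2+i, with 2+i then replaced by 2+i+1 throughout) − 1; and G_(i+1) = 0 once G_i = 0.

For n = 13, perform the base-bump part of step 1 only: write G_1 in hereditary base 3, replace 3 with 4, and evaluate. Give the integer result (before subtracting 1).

13 —HB2→ 2^(2 + 1) + 2^2 + 1 —bump→ 3^(3 + 1) + 3^3 + 1 = 109 —(−1)→ 108
108 —HB3→ 3^(3 + 1) + 3^3 —bump→ 4^(4 + 1) + 4^4 = 1280 —(−1)→ 1279

1280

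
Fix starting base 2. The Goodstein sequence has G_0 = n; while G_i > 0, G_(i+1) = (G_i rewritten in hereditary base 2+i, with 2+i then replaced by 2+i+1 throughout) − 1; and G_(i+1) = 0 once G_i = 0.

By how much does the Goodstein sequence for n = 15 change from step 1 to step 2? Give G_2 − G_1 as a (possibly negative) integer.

1172

(0) 15|_2 = 2^(2 + 1) + 2^2 + 2 + 1 ↦ 3^(3 + 1) + 3^3 + 3 + 1|_3 = 112 ⇒ 111
(1) 111|_3 = 3^(3 + 1) + 3^3 + 3 ↦ 4^(4 + 1) + 4^4 + 4|_4 = 1284 ⇒ 1283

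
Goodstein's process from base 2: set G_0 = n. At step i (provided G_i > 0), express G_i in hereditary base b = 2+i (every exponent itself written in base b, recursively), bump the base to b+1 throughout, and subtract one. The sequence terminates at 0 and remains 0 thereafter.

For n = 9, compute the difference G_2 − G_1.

942

G_0 = 9. HB_2(9) = 2^(2 + 1) + 1. Bump = 82. G_1 = 81.
G_1 = 81. HB_3(81) = 3^(3 + 1). Bump = 1024. G_2 = 1023.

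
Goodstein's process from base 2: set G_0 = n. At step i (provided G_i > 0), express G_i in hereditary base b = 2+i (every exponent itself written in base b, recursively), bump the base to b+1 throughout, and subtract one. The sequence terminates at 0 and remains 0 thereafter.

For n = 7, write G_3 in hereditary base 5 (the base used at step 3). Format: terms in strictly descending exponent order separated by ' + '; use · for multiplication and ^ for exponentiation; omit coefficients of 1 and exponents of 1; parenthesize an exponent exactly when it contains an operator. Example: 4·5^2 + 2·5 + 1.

7 —HB2→ 2^2 + 2 + 1 —bump→ 3^3 + 3 + 1 = 31 —(−1)→ 30
30 —HB3→ 3^3 + 3 —bump→ 4^4 + 4 = 260 —(−1)→ 259
259 —HB4→ 4^4 + 3 —bump→ 5^5 + 3 = 3128 —(−1)→ 3127
3127 —HB5→ 5^5 + 2 —bump→ 6^6 + 2 = 46658 —(−1)→ 46657

5^5 + 2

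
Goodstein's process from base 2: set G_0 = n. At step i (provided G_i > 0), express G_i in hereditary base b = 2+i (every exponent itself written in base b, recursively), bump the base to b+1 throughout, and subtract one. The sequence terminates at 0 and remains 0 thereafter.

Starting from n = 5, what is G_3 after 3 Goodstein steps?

467

[0] 5 ≡ 2^2 + 1 (base 2). Lift 3: 28. −1: 27.
[1] 27 ≡ 3^3 (base 3). Lift 4: 256. −1: 255.
[2] 255 ≡ 3·4^3 + 3·4^2 + 3·4 + 3 (base 4). Lift 5: 468. −1: 467.
[3] 467 ≡ 3·5^3 + 3·5^2 + 3·5 + 2 (base 5). Lift 6: 776. −1: 775.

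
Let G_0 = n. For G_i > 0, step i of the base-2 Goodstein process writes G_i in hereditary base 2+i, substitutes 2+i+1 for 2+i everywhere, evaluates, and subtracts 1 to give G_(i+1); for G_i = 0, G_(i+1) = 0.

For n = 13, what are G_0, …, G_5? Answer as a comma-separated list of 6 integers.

13, 108, 1279, 16092, 280711, 5765998

base 2: 13 = 2^(2 + 1) + 2^2 + 1; at 3: 3^(3 + 1) + 3^3 + 1 = 109; next = 108
base 3: 108 = 3^(3 + 1) + 3^3; at 4: 4^(4 + 1) + 4^4 = 1280; next = 1279
base 4: 1279 = 4^(4 + 1) + 3·4^3 + 3·4^2 + 3·4 + 3; at 5: 5^(5 + 1) + 3·5^3 + 3·5^2 + 3·5 + 3 = 16093; next = 16092
base 5: 16092 = 5^(5 + 1) + 3·5^3 + 3·5^2 + 3·5 + 2; at 6: 6^(6 + 1) + 3·6^3 + 3·6^2 + 3·6 + 2 = 280712; next = 280711
base 6: 280711 = 6^(6 + 1) + 3·6^3 + 3·6^2 + 3·6 + 1; at 7: 7^(7 + 1) + 3·7^3 + 3·7^2 + 3·7 + 1 = 5765999; next = 5765998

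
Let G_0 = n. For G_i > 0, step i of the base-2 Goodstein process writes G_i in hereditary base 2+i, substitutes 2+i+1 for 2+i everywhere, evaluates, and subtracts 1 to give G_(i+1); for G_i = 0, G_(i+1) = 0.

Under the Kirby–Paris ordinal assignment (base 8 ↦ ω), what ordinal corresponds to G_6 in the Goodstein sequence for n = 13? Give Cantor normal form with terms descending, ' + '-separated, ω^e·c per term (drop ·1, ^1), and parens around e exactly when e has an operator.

(0) 13|_2 = 2^(2 + 1) + 2^2 + 1 ↦ 3^(3 + 1) + 3^3 + 1|_3 = 109 ⇒ 108
(1) 108|_3 = 3^(3 + 1) + 3^3 ↦ 4^(4 + 1) + 4^4|_4 = 1280 ⇒ 1279
(2) 1279|_4 = 4^(4 + 1) + 3·4^3 + 3·4^2 + 3·4 + 3 ↦ 5^(5 + 1) + 3·5^3 + 3·5^2 + 3·5 + 3|_5 = 16093 ⇒ 16092
(3) 16092|_5 = 5^(5 + 1) + 3·5^3 + 3·5^2 + 3·5 + 2 ↦ 6^(6 + 1) + 3·6^3 + 3·6^2 + 3·6 + 2|_6 = 280712 ⇒ 280711
(4) 280711|_6 = 6^(6 + 1) + 3·6^3 + 3·6^2 + 3·6 + 1 ↦ 7^(7 + 1) + 3·7^3 + 3·7^2 + 3·7 + 1|_7 = 5765999 ⇒ 5765998
(5) 5765998|_7 = 7^(7 + 1) + 3·7^3 + 3·7^2 + 3·7 ↦ 8^(8 + 1) + 3·8^3 + 3·8^2 + 3·8|_8 = 134219480 ⇒ 134219479
(6) 134219479|_8 = 8^(8 + 1) + 3·8^3 + 3·8^2 + 2·8 + 7 ↦ 9^(9 + 1) + 3·9^3 + 3·9^2 + 2·9 + 7|_9 = 3486786856 ⇒ 3486786855

ω^(ω + 1) + ω^3·3 + ω^2·3 + ω·2 + 7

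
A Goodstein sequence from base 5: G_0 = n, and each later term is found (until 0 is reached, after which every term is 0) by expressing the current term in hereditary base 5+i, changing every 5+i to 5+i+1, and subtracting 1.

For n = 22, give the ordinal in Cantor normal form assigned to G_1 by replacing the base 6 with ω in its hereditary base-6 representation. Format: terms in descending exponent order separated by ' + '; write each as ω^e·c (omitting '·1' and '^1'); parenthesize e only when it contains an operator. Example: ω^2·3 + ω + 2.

i=0: 22 = 4·5 + 2 (b=5); 5→6: 4·6 + 2 = 26; 26−1 = 25
i=1: 25 = 4·6 + 1 (b=6); 6→7: 4·7 + 1 = 29; 29−1 = 28

ω·4 + 1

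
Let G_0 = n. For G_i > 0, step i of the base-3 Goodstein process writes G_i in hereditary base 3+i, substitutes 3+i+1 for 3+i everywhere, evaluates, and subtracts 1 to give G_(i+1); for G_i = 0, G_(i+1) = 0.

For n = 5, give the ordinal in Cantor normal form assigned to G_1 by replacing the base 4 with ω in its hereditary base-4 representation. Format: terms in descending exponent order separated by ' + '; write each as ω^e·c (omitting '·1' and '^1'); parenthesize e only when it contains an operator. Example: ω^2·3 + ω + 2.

ω + 1

(0) 5|_3 = 3 + 2 ↦ 4 + 2|_4 = 6 ⇒ 5
(1) 5|_4 = 4 + 1 ↦ 5 + 1|_5 = 6 ⇒ 5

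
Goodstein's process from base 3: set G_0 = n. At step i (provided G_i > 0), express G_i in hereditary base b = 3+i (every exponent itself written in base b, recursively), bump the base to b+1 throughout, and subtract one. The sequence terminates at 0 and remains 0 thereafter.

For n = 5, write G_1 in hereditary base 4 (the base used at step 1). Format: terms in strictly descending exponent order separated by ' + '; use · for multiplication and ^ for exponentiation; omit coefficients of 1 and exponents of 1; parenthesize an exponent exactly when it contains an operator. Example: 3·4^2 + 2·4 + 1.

4 + 1

(0) 5|_3 = 3 + 2 ↦ 4 + 2|_4 = 6 ⇒ 5
(1) 5|_4 = 4 + 1 ↦ 5 + 1|_5 = 6 ⇒ 5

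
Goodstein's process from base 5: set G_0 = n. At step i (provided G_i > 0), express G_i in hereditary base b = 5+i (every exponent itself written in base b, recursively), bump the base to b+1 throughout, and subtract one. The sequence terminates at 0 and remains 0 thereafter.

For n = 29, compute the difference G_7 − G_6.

8

G_0=29  [base 5] 5^2 + 4  →[5↦6]→  6^2 + 4 = 40  −1 ⇒ G_1=39
G_1=39  [base 6] 6^2 + 3  →[6↦7]→  7^2 + 3 = 52  −1 ⇒ G_2=51
G_2=51  [base 7] 7^2 + 2  →[7↦8]→  8^2 + 2 = 66  −1 ⇒ G_3=65
G_3=65  [base 8] 8^2 + 1  →[8↦9]→  9^2 + 1 = 82  −1 ⇒ G_4=81
G_4=81  [base 9] 9^2  →[9↦10]→  10^2 = 100  −1 ⇒ G_5=99
G_5=99  [base 10] 9·10 + 9  →[10↦11]→  9·11 + 9 = 108  −1 ⇒ G_6=107
G_6=107  [base 11] 9·11 + 8  →[11↦12]→  9·12 + 8 = 116  −1 ⇒ G_7=115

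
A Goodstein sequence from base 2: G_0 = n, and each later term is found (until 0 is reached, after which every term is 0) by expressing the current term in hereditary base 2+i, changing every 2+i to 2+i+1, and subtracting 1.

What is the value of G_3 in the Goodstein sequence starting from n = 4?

G_0 = 4. HB_2(4) = 2^2. Bump = 27. G_1 = 26.
G_1 = 26. HB_3(26) = 2·3^2 + 2·3 + 2. Bump = 42. G_2 = 41.
G_2 = 41. HB_4(41) = 2·4^2 + 2·4 + 1. Bump = 61. G_3 = 60.
G_3 = 60. HB_5(60) = 2·5^2 + 2·5. Bump = 84. G_4 = 83.

60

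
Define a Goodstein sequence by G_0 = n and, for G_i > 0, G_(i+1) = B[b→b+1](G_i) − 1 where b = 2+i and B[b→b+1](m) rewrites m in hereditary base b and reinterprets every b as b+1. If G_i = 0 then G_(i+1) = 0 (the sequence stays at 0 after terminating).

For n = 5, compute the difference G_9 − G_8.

(0) 5|_2 = 2^2 + 1 ↦ 3^3 + 1|_3 = 28 ⇒ 27
(1) 27|_3 = 3^3 ↦ 4^4|_4 = 256 ⇒ 255
(2) 255|_4 = 3·4^3 + 3·4^2 + 3·4 + 3 ↦ 3·5^3 + 3·5^2 + 3·5 + 3|_5 = 468 ⇒ 467
(3) 467|_5 = 3·5^3 + 3·5^2 + 3·5 + 2 ↦ 3·6^3 + 3·6^2 + 3·6 + 2|_6 = 776 ⇒ 775
(4) 775|_6 = 3·6^3 + 3·6^2 + 3·6 + 1 ↦ 3·7^3 + 3·7^2 + 3·7 + 1|_7 = 1198 ⇒ 1197
(5) 1197|_7 = 3·7^3 + 3·7^2 + 3·7 ↦ 3·8^3 + 3·8^2 + 3·8|_8 = 1752 ⇒ 1751
(6) 1751|_8 = 3·8^3 + 3·8^2 + 2·8 + 7 ↦ 3·9^3 + 3·9^2 + 2·9 + 7|_9 = 2455 ⇒ 2454
(7) 2454|_9 = 3·9^3 + 3·9^2 + 2·9 + 6 ↦ 3·10^3 + 3·10^2 + 2·10 + 6|_10 = 3326 ⇒ 3325
(8) 3325|_10 = 3·10^3 + 3·10^2 + 2·10 + 5 ↦ 3·11^3 + 3·11^2 + 2·11 + 5|_11 = 4383 ⇒ 4382

1057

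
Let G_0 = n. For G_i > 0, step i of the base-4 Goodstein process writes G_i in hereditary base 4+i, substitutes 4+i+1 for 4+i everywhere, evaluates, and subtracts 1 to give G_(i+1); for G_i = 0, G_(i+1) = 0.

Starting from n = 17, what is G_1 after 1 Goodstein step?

25

base 4: 17 = 4^2 + 1; at 5: 5^2 + 1 = 26; next = 25
base 5: 25 = 5^2; at 6: 6^2 = 36; next = 35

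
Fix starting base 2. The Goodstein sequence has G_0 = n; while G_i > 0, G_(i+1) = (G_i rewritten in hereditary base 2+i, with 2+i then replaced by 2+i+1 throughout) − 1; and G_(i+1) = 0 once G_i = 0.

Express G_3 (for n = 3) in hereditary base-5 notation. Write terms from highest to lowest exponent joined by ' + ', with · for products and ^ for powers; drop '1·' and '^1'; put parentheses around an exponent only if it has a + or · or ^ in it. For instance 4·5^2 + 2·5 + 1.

2

(0) 3|_2 = 2 + 1 ↦ 3 + 1|_3 = 4 ⇒ 3
(1) 3|_3 = 3 ↦ 4|_4 = 4 ⇒ 3
(2) 3|_4 = 3 ↦ 3|_5 = 3 ⇒ 2
(3) 2|_5 = 2 ↦ 2|_6 = 2 ⇒ 1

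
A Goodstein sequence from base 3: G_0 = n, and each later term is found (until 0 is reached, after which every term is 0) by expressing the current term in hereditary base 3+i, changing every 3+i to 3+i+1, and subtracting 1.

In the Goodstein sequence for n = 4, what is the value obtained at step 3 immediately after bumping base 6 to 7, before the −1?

3

[0] 4 ≡ 3 + 1 (base 3). Lift 4: 5. −1: 4.
[1] 4 ≡ 4 (base 4). Lift 5: 5. −1: 4.
[2] 4 ≡ 4 (base 5). Lift 6: 4. −1: 3.
[3] 3 ≡ 3 (base 6). Lift 7: 3. −1: 2.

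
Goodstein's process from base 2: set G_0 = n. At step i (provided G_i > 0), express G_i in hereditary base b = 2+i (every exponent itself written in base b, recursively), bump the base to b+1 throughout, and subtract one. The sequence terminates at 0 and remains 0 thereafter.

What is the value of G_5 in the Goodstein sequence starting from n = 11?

5764801

i=0: 11 = 2^(2 + 1) + 2 + 1 (b=2); 2→3: 3^(3 + 1) + 3 + 1 = 85; 85−1 = 84
i=1: 84 = 3^(3 + 1) + 3 (b=3); 3→4: 4^(4 + 1) + 4 = 1028; 1028−1 = 1027
i=2: 1027 = 4^(4 + 1) + 3 (b=4); 4→5: 5^(5 + 1) + 3 = 15628; 15628−1 = 15627
i=3: 15627 = 5^(5 + 1) + 2 (b=5); 5→6: 6^(6 + 1) + 2 = 279938; 279938−1 = 279937
i=4: 279937 = 6^(6 + 1) + 1 (b=6); 6→7: 7^(7 + 1) + 1 = 5764802; 5764802−1 = 5764801
i=5: 5764801 = 7^(7 + 1) (b=7); 7→8: 8^(8 + 1) = 134217728; 134217728−1 = 134217727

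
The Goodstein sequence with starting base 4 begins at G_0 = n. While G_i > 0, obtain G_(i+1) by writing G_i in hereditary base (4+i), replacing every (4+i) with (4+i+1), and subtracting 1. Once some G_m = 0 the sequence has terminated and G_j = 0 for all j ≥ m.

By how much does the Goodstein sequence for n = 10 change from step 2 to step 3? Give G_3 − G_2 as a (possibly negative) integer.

10 —HB4→ 2·4 + 2 —bump→ 2·5 + 2 = 12 —(−1)→ 11
11 —HB5→ 2·5 + 1 —bump→ 2·6 + 1 = 13 —(−1)→ 12
12 —HB6→ 2·6 —bump→ 2·7 = 14 —(−1)→ 13

1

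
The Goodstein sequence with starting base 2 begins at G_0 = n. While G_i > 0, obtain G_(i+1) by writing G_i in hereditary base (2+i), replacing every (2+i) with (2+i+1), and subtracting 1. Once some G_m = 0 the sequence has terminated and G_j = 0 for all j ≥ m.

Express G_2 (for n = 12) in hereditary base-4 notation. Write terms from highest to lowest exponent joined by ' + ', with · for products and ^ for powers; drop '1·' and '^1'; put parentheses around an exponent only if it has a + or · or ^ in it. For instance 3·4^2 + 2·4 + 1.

(0) 12|_2 = 2^(2 + 1) + 2^2 ↦ 3^(3 + 1) + 3^3|_3 = 108 ⇒ 107
(1) 107|_3 = 3^(3 + 1) + 2·3^2 + 2·3 + 2 ↦ 4^(4 + 1) + 2·4^2 + 2·4 + 2|_4 = 1066 ⇒ 1065
(2) 1065|_4 = 4^(4 + 1) + 2·4^2 + 2·4 + 1 ↦ 5^(5 + 1) + 2·5^2 + 2·5 + 1|_5 = 15686 ⇒ 15685

4^(4 + 1) + 2·4^2 + 2·4 + 1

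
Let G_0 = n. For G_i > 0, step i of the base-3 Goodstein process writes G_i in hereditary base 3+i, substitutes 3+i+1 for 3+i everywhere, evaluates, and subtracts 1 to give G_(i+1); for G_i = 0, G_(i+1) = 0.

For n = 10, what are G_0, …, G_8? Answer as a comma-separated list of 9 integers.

10, 16, 24, 27, 30, 33, 36, 39, 41

G_0 = 10. HB_3(10) = 3^2 + 1. Bump = 17. G_1 = 16.
G_1 = 16. HB_4(16) = 4^2. Bump = 25. G_2 = 24.
G_2 = 24. HB_5(24) = 4·5 + 4. Bump = 28. G_3 = 27.
G_3 = 27. HB_6(27) = 4·6 + 3. Bump = 31. G_4 = 30.
G_4 = 30. HB_7(30) = 4·7 + 2. Bump = 34. G_5 = 33.
G_5 = 33. HB_8(33) = 4·8 + 1. Bump = 37. G_6 = 36.
G_6 = 36. HB_9(36) = 4·9. Bump = 40. G_7 = 39.
G_7 = 39. HB_10(39) = 3·10 + 9. Bump = 42. G_8 = 41.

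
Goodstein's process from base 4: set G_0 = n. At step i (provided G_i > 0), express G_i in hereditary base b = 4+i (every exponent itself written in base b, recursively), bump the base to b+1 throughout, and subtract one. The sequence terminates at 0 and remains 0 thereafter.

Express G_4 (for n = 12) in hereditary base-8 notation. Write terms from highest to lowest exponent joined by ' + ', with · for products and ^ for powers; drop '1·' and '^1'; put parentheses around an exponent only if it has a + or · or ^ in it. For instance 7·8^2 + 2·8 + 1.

[0] 12 ≡ 3·4 (base 4). Lift 5: 15. −1: 14.
[1] 14 ≡ 2·5 + 4 (base 5). Lift 6: 16. −1: 15.
[2] 15 ≡ 2·6 + 3 (base 6). Lift 7: 17. −1: 16.
[3] 16 ≡ 2·7 + 2 (base 7). Lift 8: 18. −1: 17.
[4] 17 ≡ 2·8 + 1 (base 8). Lift 9: 19. −1: 18.

2·8 + 1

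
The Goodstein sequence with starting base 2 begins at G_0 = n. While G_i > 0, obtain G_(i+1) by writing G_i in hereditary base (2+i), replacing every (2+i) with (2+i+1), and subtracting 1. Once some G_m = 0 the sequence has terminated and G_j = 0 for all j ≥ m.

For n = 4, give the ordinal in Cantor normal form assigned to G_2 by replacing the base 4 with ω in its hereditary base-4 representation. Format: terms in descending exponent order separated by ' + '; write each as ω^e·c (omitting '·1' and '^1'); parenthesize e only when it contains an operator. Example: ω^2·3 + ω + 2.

ω^2·2 + ω·2 + 1

step 0: 4 = 2^2; sub 3 for 2: 3^3; = 27; G_1 = 27−1 = 26
step 1: 26 = 2·3^2 + 2·3 + 2; sub 4 for 3: 2·4^2 + 2·4 + 2; = 42; G_2 = 42−1 = 41
step 2: 41 = 2·4^2 + 2·4 + 1; sub 5 for 4: 2·5^2 + 2·5 + 1; = 61; G_3 = 61−1 = 60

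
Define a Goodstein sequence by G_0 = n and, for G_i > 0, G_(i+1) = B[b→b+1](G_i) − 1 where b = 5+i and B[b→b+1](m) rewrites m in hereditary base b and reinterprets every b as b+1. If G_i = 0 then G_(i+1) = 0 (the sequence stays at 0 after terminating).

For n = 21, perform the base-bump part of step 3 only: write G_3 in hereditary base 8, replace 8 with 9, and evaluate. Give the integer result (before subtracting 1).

G_0 = 21. HB_5(21) = 4·5 + 1. Bump = 25. G_1 = 24.
G_1 = 24. HB_6(24) = 4·6. Bump = 28. G_2 = 27.
G_2 = 27. HB_7(27) = 3·7 + 6. Bump = 30. G_3 = 29.
G_3 = 29. HB_8(29) = 3·8 + 5. Bump = 32. G_4 = 31.

32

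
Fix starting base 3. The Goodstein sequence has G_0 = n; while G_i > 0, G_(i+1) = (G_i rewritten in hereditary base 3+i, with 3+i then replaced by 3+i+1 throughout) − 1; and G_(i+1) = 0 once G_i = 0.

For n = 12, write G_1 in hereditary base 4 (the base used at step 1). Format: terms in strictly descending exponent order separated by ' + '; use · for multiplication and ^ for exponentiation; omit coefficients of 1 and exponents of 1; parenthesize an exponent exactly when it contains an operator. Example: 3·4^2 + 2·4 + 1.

4^2 + 3

G_0=12  [base 3] 3^2 + 3  →[3↦4]→  4^2 + 4 = 20  −1 ⇒ G_1=19
G_1=19  [base 4] 4^2 + 3  →[4↦5]→  5^2 + 3 = 28  −1 ⇒ G_2=27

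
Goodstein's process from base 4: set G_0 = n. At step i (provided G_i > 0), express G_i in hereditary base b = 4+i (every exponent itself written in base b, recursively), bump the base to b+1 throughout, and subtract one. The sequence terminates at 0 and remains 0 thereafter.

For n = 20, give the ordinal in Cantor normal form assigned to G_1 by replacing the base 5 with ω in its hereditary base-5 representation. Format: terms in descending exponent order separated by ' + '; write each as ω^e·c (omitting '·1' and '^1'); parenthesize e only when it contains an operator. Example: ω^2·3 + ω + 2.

G_0=20  [base 4] 4^2 + 4  →[4↦5]→  5^2 + 5 = 30  −1 ⇒ G_1=29
G_1=29  [base 5] 5^2 + 4  →[5↦6]→  6^2 + 4 = 40  −1 ⇒ G_2=39

ω^2 + 4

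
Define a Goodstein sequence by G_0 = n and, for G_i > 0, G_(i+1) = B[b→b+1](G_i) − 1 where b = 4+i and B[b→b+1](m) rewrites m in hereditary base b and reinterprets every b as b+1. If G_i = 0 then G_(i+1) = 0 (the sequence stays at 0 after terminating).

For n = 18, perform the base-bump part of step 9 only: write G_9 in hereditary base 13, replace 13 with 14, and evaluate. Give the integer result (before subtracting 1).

G_0 = 18. HB_4(18) = 4^2 + 2. Bump = 27. G_1 = 26.
G_1 = 26. HB_5(26) = 5^2 + 1. Bump = 37. G_2 = 36.
G_2 = 36. HB_6(36) = 6^2. Bump = 49. G_3 = 48.
G_3 = 48. HB_7(48) = 6·7 + 6. Bump = 54. G_4 = 53.
G_4 = 53. HB_8(53) = 6·8 + 5. Bump = 59. G_5 = 58.
G_5 = 58. HB_9(58) = 6·9 + 4. Bump = 64. G_6 = 63.
G_6 = 63. HB_10(63) = 6·10 + 3. Bump = 69. G_7 = 68.
G_7 = 68. HB_11(68) = 6·11 + 2. Bump = 74. G_8 = 73.
G_8 = 73. HB_12(73) = 6·12 + 1. Bump = 79. G_9 = 78.

84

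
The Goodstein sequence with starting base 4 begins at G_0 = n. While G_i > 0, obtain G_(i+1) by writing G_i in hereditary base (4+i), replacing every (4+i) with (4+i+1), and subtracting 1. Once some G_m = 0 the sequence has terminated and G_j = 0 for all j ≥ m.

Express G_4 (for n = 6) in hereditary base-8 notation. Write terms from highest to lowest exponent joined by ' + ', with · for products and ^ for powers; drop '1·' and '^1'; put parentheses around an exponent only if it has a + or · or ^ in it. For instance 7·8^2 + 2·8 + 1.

6 —HB4→ 4 + 2 —bump→ 5 + 2 = 7 —(−1)→ 6
6 —HB5→ 5 + 1 —bump→ 6 + 1 = 7 —(−1)→ 6
6 —HB6→ 6 —bump→ 7 = 7 —(−1)→ 6
6 —HB7→ 6 —bump→ 6 = 6 —(−1)→ 5

5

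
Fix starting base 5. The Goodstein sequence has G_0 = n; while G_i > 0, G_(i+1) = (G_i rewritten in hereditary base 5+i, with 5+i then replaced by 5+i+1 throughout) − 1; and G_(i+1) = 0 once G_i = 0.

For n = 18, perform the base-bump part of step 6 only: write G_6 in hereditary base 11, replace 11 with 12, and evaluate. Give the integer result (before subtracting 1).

step 0: 18 = 3·5 + 3; sub 6 for 5: 3·6 + 3; = 21; G_1 = 21−1 = 20
step 1: 20 = 3·6 + 2; sub 7 for 6: 3·7 + 2; = 23; G_2 = 23−1 = 22
step 2: 22 = 3·7 + 1; sub 8 for 7: 3·8 + 1; = 25; G_3 = 25−1 = 24
step 3: 24 = 3·8; sub 9 for 8: 3·9; = 27; G_4 = 27−1 = 26
step 4: 26 = 2·9 + 8; sub 10 for 9: 2·10 + 8; = 28; G_5 = 28−1 = 27
step 5: 27 = 2·10 + 7; sub 11 for 10: 2·11 + 7; = 29; G_6 = 29−1 = 28

30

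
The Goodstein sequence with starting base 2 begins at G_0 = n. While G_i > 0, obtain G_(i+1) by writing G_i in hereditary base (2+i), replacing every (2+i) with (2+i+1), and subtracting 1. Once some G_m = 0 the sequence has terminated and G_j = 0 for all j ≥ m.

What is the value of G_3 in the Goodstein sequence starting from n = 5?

i=0: 5 = 2^2 + 1 (b=2); 2→3: 3^3 + 1 = 28; 28−1 = 27
i=1: 27 = 3^3 (b=3); 3→4: 4^4 = 256; 256−1 = 255
i=2: 255 = 3·4^3 + 3·4^2 + 3·4 + 3 (b=4); 4→5: 3·5^3 + 3·5^2 + 3·5 + 3 = 468; 468−1 = 467

467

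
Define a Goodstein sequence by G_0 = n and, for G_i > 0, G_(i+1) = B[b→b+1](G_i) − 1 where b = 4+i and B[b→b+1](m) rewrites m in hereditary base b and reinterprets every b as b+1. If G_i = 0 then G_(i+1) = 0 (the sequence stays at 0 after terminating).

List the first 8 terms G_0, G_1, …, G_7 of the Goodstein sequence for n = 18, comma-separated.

18, 26, 36, 48, 53, 58, 63, 68

[0] 18 ≡ 4^2 + 2 (base 4). Lift 5: 27. −1: 26.
[1] 26 ≡ 5^2 + 1 (base 5). Lift 6: 37. −1: 36.
[2] 36 ≡ 6^2 (base 6). Lift 7: 49. −1: 48.
[3] 48 ≡ 6·7 + 6 (base 7). Lift 8: 54. −1: 53.
[4] 53 ≡ 6·8 + 5 (base 8). Lift 9: 59. −1: 58.
[5] 58 ≡ 6·9 + 4 (base 9). Lift 10: 64. −1: 63.
[6] 63 ≡ 6·10 + 3 (base 10). Lift 11: 69. −1: 68.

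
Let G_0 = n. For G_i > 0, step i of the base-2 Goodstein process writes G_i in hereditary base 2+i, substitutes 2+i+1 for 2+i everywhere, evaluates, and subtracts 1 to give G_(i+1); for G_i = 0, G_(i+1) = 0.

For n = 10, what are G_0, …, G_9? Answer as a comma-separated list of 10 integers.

10, 83, 1025, 15625, 279935, 4215754, 84073323, 1937434592, 50000555551, 1426559238830

base 2: 10 = 2^(2 + 1) + 2; at 3: 3^(3 + 1) + 3 = 84; next = 83
base 3: 83 = 3^(3 + 1) + 2; at 4: 4^(4 + 1) + 2 = 1026; next = 1025
base 4: 1025 = 4^(4 + 1) + 1; at 5: 5^(5 + 1) + 1 = 15626; next = 15625
base 5: 15625 = 5^(5 + 1); at 6: 6^(6 + 1) = 279936; next = 279935
base 6: 279935 = 5·6^6 + 5·6^5 + 5·6^4 + 5·6^3 + 5·6^2 + 5·6 + 5; at 7: 5·7^7 + 5·7^5 + 5·7^4 + 5·7^3 + 5·7^2 + 5·7 + 5 = 4215755; next = 4215754
base 7: 4215754 = 5·7^7 + 5·7^5 + 5·7^4 + 5·7^3 + 5·7^2 + 5·7 + 4; at 8: 5·8^8 + 5·8^5 + 5·8^4 + 5·8^3 + 5·8^2 + 5·8 + 4 = 84073324; next = 84073323
base 8: 84073323 = 5·8^8 + 5·8^5 + 5·8^4 + 5·8^3 + 5·8^2 + 5·8 + 3; at 9: 5·9^9 + 5·9^5 + 5·9^4 + 5·9^3 + 5·9^2 + 5·9 + 3 = 1937434593; next = 1937434592
base 9: 1937434592 = 5·9^9 + 5·9^5 + 5·9^4 + 5·9^3 + 5·9^2 + 5·9 + 2; at 10: 5·10^10 + 5·10^5 + 5·10^4 + 5·10^3 + 5·10^2 + 5·10 + 2 = 50000555552; next = 50000555551
base 10: 50000555551 = 5·10^10 + 5·10^5 + 5·10^4 + 5·10^3 + 5·10^2 + 5·10 + 1; at 11: 5·11^11 + 5·11^5 + 5·11^4 + 5·11^3 + 5·11^2 + 5·11 + 1 = 1426559238831; next = 1426559238830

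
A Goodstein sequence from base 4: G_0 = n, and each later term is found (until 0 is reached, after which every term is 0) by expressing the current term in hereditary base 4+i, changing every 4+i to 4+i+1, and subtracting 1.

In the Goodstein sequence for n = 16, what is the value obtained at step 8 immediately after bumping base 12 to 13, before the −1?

G_0 = 16. HB_4(16) = 4^2. Bump = 25. G_1 = 24.
G_1 = 24. HB_5(24) = 4·5 + 4. Bump = 28. G_2 = 27.
G_2 = 27. HB_6(27) = 4·6 + 3. Bump = 31. G_3 = 30.
G_3 = 30. HB_7(30) = 4·7 + 2. Bump = 34. G_4 = 33.
G_4 = 33. HB_8(33) = 4·8 + 1. Bump = 37. G_5 = 36.
G_5 = 36. HB_9(36) = 4·9. Bump = 40. G_6 = 39.
G_6 = 39. HB_10(39) = 3·10 + 9. Bump = 42. G_7 = 41.
G_7 = 41. HB_11(41) = 3·11 + 8. Bump = 44. G_8 = 43.

46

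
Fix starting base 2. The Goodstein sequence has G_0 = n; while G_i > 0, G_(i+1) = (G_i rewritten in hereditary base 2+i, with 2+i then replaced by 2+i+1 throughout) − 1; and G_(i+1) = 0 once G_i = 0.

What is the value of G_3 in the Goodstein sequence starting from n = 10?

15625

base 2: 10 = 2^(2 + 1) + 2; at 3: 3^(3 + 1) + 3 = 84; next = 83
base 3: 83 = 3^(3 + 1) + 2; at 4: 4^(4 + 1) + 2 = 1026; next = 1025
base 4: 1025 = 4^(4 + 1) + 1; at 5: 5^(5 + 1) + 1 = 15626; next = 15625
base 5: 15625 = 5^(5 + 1); at 6: 6^(6 + 1) = 279936; next = 279935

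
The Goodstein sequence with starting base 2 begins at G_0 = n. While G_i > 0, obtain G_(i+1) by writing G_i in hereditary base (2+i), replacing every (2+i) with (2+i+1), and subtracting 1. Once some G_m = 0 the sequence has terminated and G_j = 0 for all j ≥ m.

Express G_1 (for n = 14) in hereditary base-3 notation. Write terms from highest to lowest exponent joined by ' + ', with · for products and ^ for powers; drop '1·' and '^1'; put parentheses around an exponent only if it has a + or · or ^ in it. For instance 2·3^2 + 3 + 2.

G_0=14  [base 2] 2^(2 + 1) + 2^2 + 2  →[2↦3]→  3^(3 + 1) + 3^3 + 3 = 111  −1 ⇒ G_1=110
G_1=110  [base 3] 3^(3 + 1) + 3^3 + 2  →[3↦4]→  4^(4 + 1) + 4^4 + 2 = 1282  −1 ⇒ G_2=1281

3^(3 + 1) + 3^3 + 2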